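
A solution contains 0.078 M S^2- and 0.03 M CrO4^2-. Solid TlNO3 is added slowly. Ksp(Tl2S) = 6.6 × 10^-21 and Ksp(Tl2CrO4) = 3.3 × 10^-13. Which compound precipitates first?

Tl2S

Precipitation of each salt starts when its ion product equals its Ksp.
For Tl2S: 6.6 × 10^-21 = 0.078 × [Tl^+]^2  ⇒  [Tl^+] = 2.9 x 10^-10 M.
For Tl2CrO4: 3.3 × 10^-13 = 0.03 × [Tl^+]^2  ⇒  [Tl^+] = 3.3 x 10^-6 M.
The salt with the lower threshold [Tl^+] precipitates first: Tl2S.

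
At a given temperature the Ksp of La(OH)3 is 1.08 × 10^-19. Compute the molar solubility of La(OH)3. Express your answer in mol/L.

La(OH)3(s) <=> La^3+(aq) + 3 OH^-(aq)
Ksp = [La^3+][OH^-]^3
Let s = molar solubility. Then [La^3+] = s and [OH^-] = 3s.
Substituting: Ksp = s(3s)^3 = 27s^4
s^4 = 1.08 × 10^-19 / 27, so s = 7.95 × 10^-6 M

s = 7.95 x 10^-6 M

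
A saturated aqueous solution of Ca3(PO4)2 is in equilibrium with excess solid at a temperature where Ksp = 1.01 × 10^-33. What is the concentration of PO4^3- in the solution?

Ca3(PO4)2(s) ⇌ 3 Ca^2+ + 2 PO4^3-
Ksp = [Ca^2+]^3[PO4^3-]^2
With molar solubility s: [Ca^2+] = 3s, [PO4^3-] = 2s.
Ksp = (3s)^3(2s)^2 = 108s^5
s = (1.01 × 10^-33 / 108)^(1/5) = 9.867 x 10^-8 M
[PO4^3-] = 2s = 1.97 × 10^-7 M

1.97 × 10^-7 M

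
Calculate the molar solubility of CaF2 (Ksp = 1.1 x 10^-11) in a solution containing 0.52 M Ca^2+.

CaF2(s) <=> Ca^2+(aq) + 2 F^-(aq)
Ksp = [Ca^2+][F^-]^2
Let s = moles of CaF2 that dissolve per litre. [Ca^2+] = 0.52 + s ≈ 0.52, [F^-] = 2s (common-ion effect: Ca^2+ is already 0.52 M).
Ksp ≈ 0.52 × (2s)^2
s = 2.3 x 10^-6 M
Check: s = 2.3 × 10^-6 ≪ 0.52, so the approximation is valid.

s = 2.3e-6 M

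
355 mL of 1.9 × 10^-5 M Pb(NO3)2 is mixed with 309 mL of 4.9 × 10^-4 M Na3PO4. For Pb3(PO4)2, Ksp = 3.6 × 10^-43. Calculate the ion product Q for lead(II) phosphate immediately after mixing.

Total volume = 355 + 309 = 664 mL.
[Pb^2+] = 1.9 × 10^-5 × (355/664) = 1.02 × 10^-5 M
[PO4^3-] = 4.9 × 10^-4 × (309/664) = 2.28 × 10^-4 M
Pb3(PO4)2(s) ⇌ 3 Pb^2+ + 2 PO4^3-, so Q = [Pb^2+]^3[PO4^3-]^2
Q = (1.02 × 10^-5)^3(2.28 × 10^-4)^2 = 5.5 × 10^-23
Q > Ksp, so Pb3(PO4)2 will precipitate.

Q ≈ 5.5 × 10^-23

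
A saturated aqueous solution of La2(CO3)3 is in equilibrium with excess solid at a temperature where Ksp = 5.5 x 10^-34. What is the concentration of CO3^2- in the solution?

La2(CO3)3(s) ⇌ 2 La^3+ + 3 CO3^2-
Ksp = [La^3+]^2[CO3^2-]^3
With molar solubility s: [La^3+] = 2s, [CO3^2-] = 3s.
Substituting: Ksp = (2s)^2(3s)^3 = 108s^5
s^5 = 5.5 x 10^-34 / 108, so s = 8.74 × 10^-8 M
[CO3^2-] = 3s = 2.6 × 10^-7 M

[CO3^2-] ≈ 2.6 × 10^-7 M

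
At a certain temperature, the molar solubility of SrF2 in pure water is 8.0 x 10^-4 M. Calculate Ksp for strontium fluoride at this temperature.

Ksp ≈ 2.0 x 10^-9

SrF2(s) <=> Sr^2+ + 2 F^-
With molar solubility s: [Sr^2+] = s, [F^-] = 2s.
Ksp = [Sr^2+][F^-]^2
So Ksp = s × (2s)^2 = 4s^3
With s = 8.0 × 10^-4: Ksp = 2.0 x 10^-9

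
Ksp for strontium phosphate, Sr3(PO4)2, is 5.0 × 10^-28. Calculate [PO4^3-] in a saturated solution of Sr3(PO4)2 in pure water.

[PO4^3-] ≈ 2.7e-6 M

Sr3(PO4)2(s) ⇌ 3 Sr^2+(aq) + 2 PO4^3-(aq)
Ksp = [Sr^2+]^3[PO4^3-]^2
If s mol/L of Sr3(PO4)2 dissolves, [Sr^2+] = 3s and [PO4^3-] = 2s.
Ksp = (3s)^3(2s)^2 = 108s^5
s = (5.0 × 10^-28 / 108)^(1/5) = 1.36 × 10^-6 M
[PO4^3-] = 2s = 2.7 × 10^-6 M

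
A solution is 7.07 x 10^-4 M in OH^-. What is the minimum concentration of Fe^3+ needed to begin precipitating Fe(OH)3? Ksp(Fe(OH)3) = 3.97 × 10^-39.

1.12 × 10^-29 M

Fe(OH)3(s) ⇌ Fe^3+ + 3 OH^-
Ksp = [Fe^3+][OH^-]^3
Precipitation begins when Q = Ksp. With [OH^-] = 7.07 x 10^-4 M:
3.97 × 10^-39 = (7.07 x 10^-4)^3 × [Fe^3+]
[Fe^3+] = (3.97 × 10^-39 / 3.534 × 10^-10) = 1.12 x 10^-29 M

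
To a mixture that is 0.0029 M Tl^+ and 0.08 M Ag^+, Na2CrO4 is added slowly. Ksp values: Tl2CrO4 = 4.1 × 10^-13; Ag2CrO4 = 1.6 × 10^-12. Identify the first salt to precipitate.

Ag2CrO4

Precipitation of each salt starts when its ion product equals its Ksp.
For Tl2CrO4: 4.1 × 10^-13 = (0.0029)^2 × [CrO4^2-]  ⇒  [CrO4^2-] = 4.9 × 10^-8 M.
For Ag2CrO4: 1.6 × 10^-12 = (0.08)^2 × [CrO4^2-]  ⇒  [CrO4^2-] = 2.5 x 10^-10 M.
The salt with the lower threshold [CrO4^2-] precipitates first: Ag2CrO4.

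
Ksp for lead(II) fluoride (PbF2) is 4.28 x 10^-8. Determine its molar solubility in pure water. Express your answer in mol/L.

2.20 × 10^-3 M

PbF2(s) <=> Pb^2+ + 2 F^-
Ksp = [Pb^2+][F^-]^2
Let s = molar solubility. Then [Pb^2+] = s and [F^-] = 2s.
Substituting: Ksp = s(2s)^2 = 4s^3
s^3 = 4.28 x 10^-8 / 4, so s = 2.20 × 10^-3 M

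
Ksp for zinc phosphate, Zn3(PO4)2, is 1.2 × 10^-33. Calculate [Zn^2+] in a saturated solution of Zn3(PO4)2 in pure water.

Zn3(PO4)2(s) ⇌ 3 Zn^2+(aq) + 2 PO4^3-(aq)
Ksp = [Zn^2+]^3[PO4^3-]^2
With molar solubility s: [Zn^2+] = 3s, [PO4^3-] = 2s.
Ksp = (3s)^3(2s)^2 = 108s^5
Solving, s = (1.2 × 10^-33/108)^(1/5) = 1.02 × 10^-7 M
[Zn^2+] = 3s = 3.1 × 10^-7 M

[Zn^2+] = 3.1e-7 M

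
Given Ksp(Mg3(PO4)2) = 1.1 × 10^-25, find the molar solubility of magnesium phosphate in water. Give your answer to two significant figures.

Mg3(PO4)2(s) ⇌ 3 Mg^2+ + 2 PO4^3-
Ksp = [Mg^2+]^3[PO4^3-]^2
With molar solubility s: [Mg^2+] = 3s, [PO4^3-] = 2s.
Substituting: Ksp = (3s)^3(2s)^2 = 108s^5
s^5 = 1.1 × 10^-25 / 108, so s = 4.0 × 10^-6 M

s ≈ 4.0 × 10^-6 M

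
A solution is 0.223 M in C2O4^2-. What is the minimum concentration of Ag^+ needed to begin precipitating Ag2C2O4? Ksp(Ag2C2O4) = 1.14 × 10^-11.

[Ag^+] = 7.15 x 10^-6 M

Ag2C2O4(s) ⇌ 2 Ag^+(aq) + C2O4^2-(aq)
Ksp = [Ag^+]^2[C2O4^2-]
Precipitation begins when Q = Ksp. With [C2O4^2-] = 0.223 M:
1.14 × 10^-11 = (0.223) × [Ag^+]^2
[Ag^+] = (1.14 × 10^-11 / 2.23 × 10^-1)^(1/2) = 7.15 × 10^-6 M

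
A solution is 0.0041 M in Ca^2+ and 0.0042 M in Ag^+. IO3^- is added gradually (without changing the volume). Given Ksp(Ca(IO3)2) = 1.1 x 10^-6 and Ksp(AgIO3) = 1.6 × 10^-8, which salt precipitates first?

Each salt begins to precipitate when Q = Ksp, i.e. when [IO3^-] reaches its threshold.
For Ca(IO3)2: 1.1 x 10^-6 = 0.0041 × [IO3^-]^2  ⇒  [IO3^-] = 1.6 × 10^-2 M.
For AgIO3: 1.6 × 10^-8 = 0.0042 × [IO3^-]  ⇒  [IO3^-] = 3.8 × 10^-6 M.
The salt with the lower threshold [IO3^-] precipitates first: AgIO3.

AgIO3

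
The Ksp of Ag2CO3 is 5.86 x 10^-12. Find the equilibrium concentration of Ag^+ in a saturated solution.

[Ag^+] = 2.27e-4 M

Ag2CO3(s) <=> 2 Ag^+ + CO3^2-
Ksp = [Ag^+]^2[CO3^2-]
With molar solubility s: [Ag^+] = 2s, [CO3^2-] = s.
So Ksp = (2s)^2 × s = 4s^3
s^3 = 5.86 x 10^-12 / 4, so s = 1.136 × 10^-4 M
[Ag^+] = 2s = 2.27 × 10^-4 M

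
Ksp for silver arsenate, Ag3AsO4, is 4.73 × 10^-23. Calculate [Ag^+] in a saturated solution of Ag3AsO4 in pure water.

[Ag^+] ≈ 3.45e-6 M

Ag3AsO4(s) ⇌ 3 Ag^+(aq) + AsO4^3-(aq)
Ksp = [Ag^+]^3[AsO4^3-]
If s mol/L of Ag3AsO4 dissolves, [Ag^+] = 3s and [AsO4^3-] = s.
Ksp = (3s)^3s = 27s^4
s = (4.73 × 10^-23 / 27)^(1/4) = 1.150 × 10^-6 M
[Ag^+] = 3s = 3.45 × 10^-6 M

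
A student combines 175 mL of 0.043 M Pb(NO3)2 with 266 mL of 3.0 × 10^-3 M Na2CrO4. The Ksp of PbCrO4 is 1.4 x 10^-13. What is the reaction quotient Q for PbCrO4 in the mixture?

Q ≈ 3.1 x 10^-5

Total volume = 175 + 266 = 441 mL.
[Pb^2+] = 4.3 × 10^-2 × (175/441) = 1.71 x 10^-2 M
[CrO4^2-] = 3.0 x 10^-3 × (266/441) = 1.81 × 10^-3 M
PbCrO4(s) ⇌ Pb^2+(aq) + CrO4^2-(aq), so Q = [Pb^2+][CrO4^2-]
Q = (1.71 x 10^-2)(1.81 × 10^-3) = 3.1 × 10^-5
Q > Ksp, so PbCrO4 will precipitate.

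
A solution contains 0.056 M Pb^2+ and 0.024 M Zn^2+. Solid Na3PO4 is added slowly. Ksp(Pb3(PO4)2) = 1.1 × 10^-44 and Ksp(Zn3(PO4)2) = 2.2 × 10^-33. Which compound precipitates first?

Pb3(PO4)2

Precipitation of each salt starts when its ion product equals its Ksp.
For Pb3(PO4)2: 1.1 × 10^-44 = (0.056)^3 × [PO4^3-]^2  ⇒  [PO4^3-] = 7.9 × 10^-21 M.
For Zn3(PO4)2: 2.2 × 10^-33 = (0.024)^3 × [PO4^3-]^2  ⇒  [PO4^3-] = 1.3 × 10^-14 M.
The salt with the lower threshold [PO4^3-] precipitates first: Pb3(PO4)2.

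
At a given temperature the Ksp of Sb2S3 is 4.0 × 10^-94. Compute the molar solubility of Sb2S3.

Sb2S3(s) ⇌ 2 Sb^3+(aq) + 3 S^2-(aq)
Ksp = [Sb^3+]^2[S^2-]^3
For each mole of Sb2S3 that dissolves: [Sb^3+] = 2s, [S^2-] = 3s.
Substituting: Ksp = (2s)^2(3s)^3 = 108s^5
s = (4.0 × 10^-94 / 108)^(1/5) = 8.2 × 10^-20 M

s ≈ 8.2 × 10^-20 M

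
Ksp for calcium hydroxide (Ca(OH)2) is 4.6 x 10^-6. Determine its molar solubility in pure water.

0.010 M

Ca(OH)2(s) ⇌ Ca^2+ + 2 OH^-
Ksp = [Ca^2+][OH^-]^2
If s mol/L of Ca(OH)2 dissolves, [Ca^2+] = s and [OH^-] = 2s.
So Ksp = s × (2s)^2 = 4s^3
s = (4.6 x 10^-6 / 4)^(1/3) = 1.0 × 10^-2 M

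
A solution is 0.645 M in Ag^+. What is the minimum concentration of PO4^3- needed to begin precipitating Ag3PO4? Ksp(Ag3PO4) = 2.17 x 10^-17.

8.09 × 10^-17 M

Ag3PO4(s) ⇌ 3 Ag^+(aq) + PO4^3-(aq)
Ksp = [Ag^+]^3[PO4^3-]
Precipitation begins when Q = Ksp. With [Ag^+] = 0.645 M:
2.17 x 10^-17 = (0.645)^3 × [PO4^3-]
[PO4^3-] = (2.17 x 10^-17 / 2.683 x 10^-1) = 8.09 × 10^-17 M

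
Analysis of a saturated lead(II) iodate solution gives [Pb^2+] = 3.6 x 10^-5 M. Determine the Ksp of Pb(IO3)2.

Pb(IO3)2(s) <=> Pb^2+ + 2 IO3^-
Stoichiometry gives [IO3^-] = (2/1)[Pb^2+] = 7.20 × 10^-5 M.
Ksp = [Pb^2+][IO3^-]^2
Ksp = 3.6 × 10^-5 × (7.20 × 10^-5)^2 = 1.9 × 10^-13

Ksp = 1.9 × 10^-13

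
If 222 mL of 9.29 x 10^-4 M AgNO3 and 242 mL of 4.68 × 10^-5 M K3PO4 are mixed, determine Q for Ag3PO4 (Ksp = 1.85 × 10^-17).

2.14 x 10^-15

Total volume = 222 + 242 = 464 mL.
[Ag^+] = 9.29 × 10^-4 × (222/464) = 4.445 × 10^-4 M
[PO4^3-] = 4.68 × 10^-5 × (242/464) = 2.441 × 10^-5 M
Ag3PO4(s) ⇌ 3 Ag^+(aq) + PO4^3-(aq), so Q = [Ag^+]^3[PO4^3-]
Q = (4.445 x 10^-4)^3(2.441 × 10^-5) = 2.14 x 10^-15
Q > Ksp, so Ag3PO4 will precipitate.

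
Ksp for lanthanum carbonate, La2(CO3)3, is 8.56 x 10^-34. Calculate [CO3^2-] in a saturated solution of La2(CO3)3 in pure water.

La2(CO3)3(s) ⇌ 2 La^3+ + 3 CO3^2-
Ksp = [La^3+]^2[CO3^2-]^3
For each mole of La2(CO3)3 that dissolves: [La^3+] = 2s, [CO3^2-] = 3s.
Ksp = (2s)^2(3s)^3 = 108s^5
s^5 = 8.56 x 10^-34 / 108, so s = 9.546 x 10^-8 M
[CO3^2-] = 3s = 2.86 × 10^-7 M

2.86 x 10^-7 M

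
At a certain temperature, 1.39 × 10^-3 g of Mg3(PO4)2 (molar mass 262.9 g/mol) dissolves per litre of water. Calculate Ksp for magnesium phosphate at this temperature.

Ksp = 4.46 × 10^-25

Molar solubility s = (1.39 × 10^-3 g/L) / (262.9 g/mol) = 5.287 × 10^-6 M.
Mg3(PO4)2(s) <=> 3 Mg^2+(aq) + 2 PO4^3-(aq)
For each mole of Mg3(PO4)2 that dissolves: [Mg^2+] = 3s, [PO4^3-] = 2s.
Ksp = [Mg^2+]^3[PO4^3-]^2
Substituting: Ksp = (3s)^3(2s)^2 = 108s^5
With s = 5.287 x 10^-6: Ksp = 4.46 x 10^-25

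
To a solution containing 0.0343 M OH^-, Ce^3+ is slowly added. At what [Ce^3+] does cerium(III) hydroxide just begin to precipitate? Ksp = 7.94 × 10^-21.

[Ce^3+] = 1.97 x 10^-16 M

Ce(OH)3(s) ⇌ Ce^3+ + 3 OH^-
Ksp = [Ce^3+][OH^-]^3
Precipitation begins when Q = Ksp. With [OH^-] = 0.0343 M:
7.94 × 10^-21 = (0.0343)^3 × [Ce^3+]
[Ce^3+] = (7.94 × 10^-21 / 4.035 × 10^-5) = 1.97 × 10^-16 M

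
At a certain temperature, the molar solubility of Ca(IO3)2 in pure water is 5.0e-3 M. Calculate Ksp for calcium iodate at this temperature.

Ca(IO3)2(s) ⇌ Ca^2+ + 2 IO3^-
For each mole of Ca(IO3)2 that dissolves: [Ca^2+] = s, [IO3^-] = 2s.
Ksp = [Ca^2+][IO3^-]^2
Ksp = s(2s)^2 = 4s^3
With s = 5.0 × 10^-3: Ksp = 5.0 × 10^-7

5.0e-7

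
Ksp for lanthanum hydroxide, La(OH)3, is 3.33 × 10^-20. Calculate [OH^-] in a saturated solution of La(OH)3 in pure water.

La(OH)3(s) <=> La^3+ + 3 OH^-
Ksp = [La^3+][OH^-]^3
With molar solubility s: [La^3+] = s, [OH^-] = 3s.
Ksp = s(3s)^3 = 27s^4
s^4 = 3.33 × 10^-20 / 27, so s = 5.926 × 10^-6 M
[OH^-] = 3s = 1.78 × 10^-5 M

1.78e-5 M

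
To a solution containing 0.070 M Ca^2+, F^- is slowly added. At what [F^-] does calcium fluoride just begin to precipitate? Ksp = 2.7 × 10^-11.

CaF2(s) <=> Ca^2+(aq) + 2 F^-(aq)
Ksp = [Ca^2+][F^-]^2
Precipitation begins when Q = Ksp. With [Ca^2+] = 0.070 M:
2.7 × 10^-11 = (0.070) × [F^-]^2
[F^-] = (2.7 × 10^-11 / 7.0 x 10^-2)^(1/2) = 2.0 × 10^-5 M

[F^-] ≈ 2.0e-5 M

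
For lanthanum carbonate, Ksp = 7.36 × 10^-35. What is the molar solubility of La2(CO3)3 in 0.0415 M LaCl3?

s ≈ 1.17 × 10^-11 M

La2(CO3)3(s) ⇌ 2 La^3+(aq) + 3 CO3^2-(aq)
Ksp = [La^3+]^2[CO3^2-]^3
Let s be the molar solubility in this solution. [La^3+] = 0.0415 + 2s ≈ 0.0415, [CO3^2-] = 3s (common-ion effect: La^3+ is already 0.0415 M).
Ksp ≈ (0.0415)^2 × (3s)^3
s = 1.17 × 10^-11 M
Check: 2s = 2.3 x 10^-11 ≪ 0.0415, so the approximation is valid.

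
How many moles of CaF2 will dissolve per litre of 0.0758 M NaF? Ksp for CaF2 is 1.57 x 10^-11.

CaF2(s) ⇌ Ca^2+(aq) + 2 F^-(aq)
Ksp = [Ca^2+][F^-]^2
If s mol/L dissolves here, [Ca^2+] = s, [F^-] = 0.0758 + 2s ≈ 0.0758 (since F^- from NaF dominates).
Ksp ≈ s × (0.0758)^2
s = 2.73 × 10^-9 M
Check: 2s = 5.5 × 10^-9 ≪ 0.0758, so the approximation is valid.

s ≈ 2.73 x 10^-9 M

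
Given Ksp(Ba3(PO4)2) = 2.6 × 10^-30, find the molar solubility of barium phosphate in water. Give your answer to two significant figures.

Ba3(PO4)2(s) <=> 3 Ba^2+ + 2 PO4^3-
Ksp = [Ba^2+]^3[PO4^3-]^2
If s mol/L of Ba3(PO4)2 dissolves, [Ba^2+] = 3s and [PO4^3-] = 2s.
So Ksp = (3s)^3 × (2s)^2 = 108s^5
s^5 = 2.6 × 10^-30 / 108, so s = 4.7 × 10^-7 M

s ≈ 4.7 x 10^-7 M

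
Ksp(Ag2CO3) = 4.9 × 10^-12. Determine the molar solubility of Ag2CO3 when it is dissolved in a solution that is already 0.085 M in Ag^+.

Ag2CO3(s) ⇌ 2 Ag^+ + CO3^2-
Ksp = [Ag^+]^2[CO3^2-]
Let s = moles of Ag2CO3 that dissolve per litre. [Ag^+] = 0.085 + 2s ≈ 0.085, [CO3^2-] = s (Ksp is small, so little additional dissolves).
Ksp ≈ (0.085)^2 × s
s = 6.8 × 10^-10 M
Check: 2s = 1.4 x 10^-9 ≪ 0.085, so the approximation is valid.

6.8e-10 M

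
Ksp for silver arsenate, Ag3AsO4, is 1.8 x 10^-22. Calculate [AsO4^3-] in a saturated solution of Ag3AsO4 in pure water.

[AsO4^3-] = 1.6 x 10^-6 M

Ag3AsO4(s) ⇌ 3 Ag^+ + AsO4^3-
Ksp = [Ag^+]^3[AsO4^3-]
For each mole of Ag3AsO4 that dissolves: [Ag^+] = 3s, [AsO4^3-] = s.
Substituting: Ksp = (3s)^3s = 27s^4
s^4 = 1.8 x 10^-22 / 27, so s = 1.61 × 10^-6 M
[AsO4^3-] = s = 1.6 × 10^-6 M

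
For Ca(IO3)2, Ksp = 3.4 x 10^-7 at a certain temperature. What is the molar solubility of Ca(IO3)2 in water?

Ca(IO3)2(s) ⇌ Ca^2+(aq) + 2 IO3^-(aq)
Ksp = [Ca^2+][IO3^-]^2
If s mol/L of Ca(IO3)2 dissolves, [Ca^2+] = s and [IO3^-] = 2s.
So Ksp = s × (2s)^2 = 4s^3
s = (3.4 x 10^-7 / 4)^(1/3) = 4.4 × 10^-3 M

s = 4.4 × 10^-3 M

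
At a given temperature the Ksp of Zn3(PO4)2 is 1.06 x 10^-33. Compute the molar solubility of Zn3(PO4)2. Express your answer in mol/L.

Zn3(PO4)2(s) ⇌ 3 Zn^2+ + 2 PO4^3-
Ksp = [Zn^2+]^3[PO4^3-]^2
If s mol/L of Zn3(PO4)2 dissolves, [Zn^2+] = 3s and [PO4^3-] = 2s.
So Ksp = (3s)^3 × (2s)^2 = 108s^5
Solving, s = (1.06 x 10^-33/108)^(1/5) = 9.96 × 10^-8 M

9.96 × 10^-8 M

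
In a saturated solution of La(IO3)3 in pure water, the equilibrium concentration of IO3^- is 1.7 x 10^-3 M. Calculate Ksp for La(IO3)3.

La(IO3)3(s) ⇌ La^3+(aq) + 3 IO3^-(aq)
Stoichiometry gives [La^3+] = (1/3)[IO3^-] = 5.67 × 10^-4 M.
Ksp = [La^3+][IO3^-]^3
Ksp = 5.67 × 10^-4 × (1.7 × 10^-3)^3 = 2.8 × 10^-12

Ksp ≈ 2.8e-12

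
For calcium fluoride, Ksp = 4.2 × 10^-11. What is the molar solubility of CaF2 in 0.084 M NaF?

CaF2(s) <=> Ca^2+(aq) + 2 F^-(aq)
Ksp = [Ca^2+][F^-]^2
Let s be the molar solubility in this solution. [Ca^2+] = s, [F^-] = 0.084 + 2s ≈ 0.084 (Ksp is small, so little additional dissolves).
Ksp ≈ s × (0.084)^2
s = 6.0 × 10^-9 M
Check: 2s = 1.2 × 10^-8 ≪ 0.084, so the approximation is valid.

s = 6.0e-9 M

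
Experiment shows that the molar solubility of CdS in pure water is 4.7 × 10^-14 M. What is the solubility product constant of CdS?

Ksp = 2.2e-27

CdS(s) ⇌ Cd^2+ + S^2-
Let s = molar solubility. Then [Cd^2+] = s and [S^2-] = s.
Ksp = [Cd^2+][S^2-]
Ksp = (s)(s) = s^2
With s = 4.7 × 10^-14: Ksp = 2.2 x 10^-27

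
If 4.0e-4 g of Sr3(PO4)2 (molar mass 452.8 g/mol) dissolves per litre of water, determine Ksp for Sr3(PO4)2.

5.8 × 10^-29

Molar solubility s = (4.0 x 10^-4 g/L) / (452.8 g/mol) = 8.83 x 10^-7 M.
Sr3(PO4)2(s) ⇌ 3 Sr^2+(aq) + 2 PO4^3-(aq)
If s mol/L of Sr3(PO4)2 dissolves, [Sr^2+] = 3s and [PO4^3-] = 2s.
Ksp = [Sr^2+]^3[PO4^3-]^2
So Ksp = (3s)^3 × (2s)^2 = 108s^5
With s = 8.83 x 10^-7: Ksp = 5.8 × 10^-29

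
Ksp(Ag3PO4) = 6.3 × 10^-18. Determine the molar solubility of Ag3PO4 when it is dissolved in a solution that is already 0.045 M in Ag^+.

s ≈ 6.9 × 10^-14 M

Ag3PO4(s) <=> 3 Ag^+ + PO4^3-
Ksp = [Ag^+]^3[PO4^3-]
Let s = moles of Ag3PO4 that dissolve per litre. [Ag^+] = 0.045 + 3s ≈ 0.045, [PO4^3-] = s (since the Ag^+ already present dominates).
Ksp ≈ (0.045)^3 × s
s = 6.9 × 10^-14 M
Check: 3s = 2.1 × 10^-13 ≪ 0.045, so the approximation is valid.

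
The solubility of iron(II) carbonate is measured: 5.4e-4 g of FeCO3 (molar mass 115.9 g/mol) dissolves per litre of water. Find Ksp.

Ksp = 2.2 × 10^-11

Molar solubility s = (5.4 × 10^-4 g/L) / (115.9 g/mol) = 4.66 × 10^-6 M.
FeCO3(s) ⇌ Fe^2+(aq) + CO3^2-(aq)
Let s = molar solubility. Then [Fe^2+] = s and [CO3^2-] = s.
Ksp = [Fe^2+][CO3^2-]
Ksp = (s)(s) = s^2
With s = 4.66 × 10^-6: Ksp = 2.2 x 10^-11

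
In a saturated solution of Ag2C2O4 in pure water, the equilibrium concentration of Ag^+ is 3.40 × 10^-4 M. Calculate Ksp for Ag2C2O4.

Ag2C2O4(s) <=> 2 Ag^+(aq) + C2O4^2-(aq)
Stoichiometry gives [C2O4^2-] = (1/2)[Ag^+] = 1.700 × 10^-4 M.
Ksp = [Ag^+]^2[C2O4^2-]
Ksp = (3.40 × 10^-4)^2 × 1.700 x 10^-4 = 1.97 × 10^-11

1.97e-11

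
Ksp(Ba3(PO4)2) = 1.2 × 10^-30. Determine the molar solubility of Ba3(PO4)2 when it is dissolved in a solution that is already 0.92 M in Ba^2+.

s ≈ 6.2e-16 M

Ba3(PO4)2(s) ⇌ 3 Ba^2+ + 2 PO4^3-
Ksp = [Ba^2+]^3[PO4^3-]^2
Let s be the molar solubility in this solution. [Ba^2+] = 0.92 + 3s ≈ 0.92, [PO4^3-] = 2s (common-ion effect: Ba^2+ is already 0.92 M).
Ksp ≈ (0.92)^3 × (2s)^2
s = 6.2 × 10^-16 M
Check: 3s = 1.9 × 10^-15 ≪ 0.92, so the approximation is valid.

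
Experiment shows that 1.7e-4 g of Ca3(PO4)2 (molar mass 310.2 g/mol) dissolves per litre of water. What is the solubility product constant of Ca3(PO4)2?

Ksp ≈ 5.3e-30

Molar solubility s = (1.7 x 10^-4 g/L) / (310.2 g/mol) = 5.48 × 10^-7 M.
Ca3(PO4)2(s) ⇌ 3 Ca^2+(aq) + 2 PO4^3-(aq)
If s mol/L of Ca3(PO4)2 dissolves, [Ca^2+] = 3s and [PO4^3-] = 2s.
Ksp = [Ca^2+]^3[PO4^3-]^2
Substituting: Ksp = (3s)^3(2s)^2 = 108s^5
With s = 5.48 x 10^-7: Ksp = 5.3 × 10^-30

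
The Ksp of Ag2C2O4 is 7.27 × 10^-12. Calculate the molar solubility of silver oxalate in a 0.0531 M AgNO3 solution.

Ag2C2O4(s) ⇌ 2 Ag^+(aq) + C2O4^2-(aq)
Ksp = [Ag^+]^2[C2O4^2-]
Let s = moles of Ag2C2O4 that dissolve per litre. [Ag^+] = 0.0531 + 2s ≈ 0.0531, [C2O4^2-] = s (common-ion effect: Ag^+ is already 0.0531 M).
Ksp ≈ (0.0531)^2 × s
s = 2.58 × 10^-9 M
Check: 2s = 5.2 × 10^-9 ≪ 0.0531, so the approximation is valid.

2.58e-9 M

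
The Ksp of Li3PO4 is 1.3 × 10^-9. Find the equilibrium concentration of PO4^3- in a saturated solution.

[PO4^3-] ≈ 2.6 × 10^-3 M

Li3PO4(s) <=> 3 Li^+ + PO4^3-
Ksp = [Li^+]^3[PO4^3-]
With molar solubility s: [Li^+] = 3s, [PO4^3-] = s.
Ksp = (3s)^3s = 27s^4
s^4 = 1.3 × 10^-9 / 27, so s = 2.63 x 10^-3 M
[PO4^3-] = s = 2.6 × 10^-3 M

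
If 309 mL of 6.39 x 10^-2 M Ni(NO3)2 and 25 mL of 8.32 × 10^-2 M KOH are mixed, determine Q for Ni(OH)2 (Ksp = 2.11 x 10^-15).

Q = 2.29e-6

Total volume = 309 + 25 = 334 mL.
[Ni^2+] = 6.39 × 10^-2 × (309/334) = 5.912 x 10^-2 M
[OH^-] = 8.32 × 10^-2 × (25/334) = 6.228 x 10^-3 M
Ni(OH)2(s) ⇌ Ni^2+(aq) + 2 OH^-(aq), so Q = [Ni^2+][OH^-]^2
Q = (5.912 × 10^-2)(6.228 x 10^-3)^2 = 2.29 x 10^-6
Q > Ksp, so Ni(OH)2 will precipitate.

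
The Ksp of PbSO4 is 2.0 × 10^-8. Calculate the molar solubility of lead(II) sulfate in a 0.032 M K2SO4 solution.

s = 6.3e-7 M

PbSO4(s) <=> Pb^2+ + SO4^2-
Ksp = [Pb^2+][SO4^2-]
Let s be the molar solubility in this solution. [Pb^2+] = s, [SO4^2-] = 0.032 + s ≈ 0.032 (since SO4^2- from K2SO4 dominates).
Ksp ≈ s × 0.032
s = 6.3 × 10^-7 M
Check: s = 6.3 × 10^-7 ≪ 0.032, so the approximation is valid.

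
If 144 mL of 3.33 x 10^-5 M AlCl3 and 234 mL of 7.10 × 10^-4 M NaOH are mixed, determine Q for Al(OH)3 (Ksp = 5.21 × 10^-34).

Total volume = 144 + 234 = 378 mL.
[Al^3+] = 3.33 × 10^-5 × (144/378) = 1.269 x 10^-5 M
[OH^-] = 7.10 x 10^-4 × (234/378) = 4.395 × 10^-4 M
Al(OH)3(s) ⇌ Al^3+(aq) + 3 OH^-(aq), so Q = [Al^3+][OH^-]^3
Q = (1.269 × 10^-5)(4.395 × 10^-4)^3 = 1.08 × 10^-15
Q > Ksp, so Al(OH)3 will precipitate.

1.08e-15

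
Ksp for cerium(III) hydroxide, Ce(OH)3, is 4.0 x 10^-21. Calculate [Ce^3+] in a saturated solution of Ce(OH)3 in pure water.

[Ce^3+] = 3.5 x 10^-6 M

Ce(OH)3(s) ⇌ Ce^3+ + 3 OH^-
Ksp = [Ce^3+][OH^-]^3
For each mole of Ce(OH)3 that dissolves: [Ce^3+] = s, [OH^-] = 3s.
So Ksp = s × (3s)^3 = 27s^4
s^4 = 4.0 x 10^-21 / 27, so s = 3.49 × 10^-6 M
[Ce^3+] = s = 3.5 x 10^-6 M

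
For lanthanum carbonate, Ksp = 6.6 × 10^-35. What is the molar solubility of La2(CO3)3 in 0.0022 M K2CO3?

La2(CO3)3(s) ⇌ 2 La^3+ + 3 CO3^2-
Ksp = [La^3+]^2[CO3^2-]^3
Let s be the molar solubility in this solution. [La^3+] = 2s, [CO3^2-] = 0.0022 + 3s ≈ 0.0022 (Ksp is small, so little additional dissolves).
Ksp ≈ (2s)^2 × (0.0022)^3
s = 3.9 × 10^-14 M
Check: 3s = 1.2 × 10^-13 ≪ 0.0022, so the approximation is valid.

s ≈ 3.9 × 10^-14 M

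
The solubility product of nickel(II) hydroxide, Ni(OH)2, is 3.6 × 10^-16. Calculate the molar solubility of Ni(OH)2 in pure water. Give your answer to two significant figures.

s = 4.5 × 10^-6 M

Ni(OH)2(s) ⇌ Ni^2+(aq) + 2 OH^-(aq)
Ksp = [Ni^2+][OH^-]^2
With molar solubility s: [Ni^2+] = s, [OH^-] = 2s.
Ksp = s(2s)^2 = 4s^3
s = (3.6 × 10^-16 / 4)^(1/3) = 4.5 × 10^-6 M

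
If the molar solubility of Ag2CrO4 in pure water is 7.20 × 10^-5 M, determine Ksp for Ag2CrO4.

Ksp = 1.49 × 10^-12

Ag2CrO4(s) ⇌ 2 Ag^+(aq) + CrO4^2-(aq)
For each mole of Ag2CrO4 that dissolves: [Ag^+] = 2s, [CrO4^2-] = s.
Ksp = [Ag^+]^2[CrO4^2-]
Substituting: Ksp = (2s)^2s = 4s^3
Ksp = 4 × (7.20 x 10^-5)^3 = 1.49 × 10^-12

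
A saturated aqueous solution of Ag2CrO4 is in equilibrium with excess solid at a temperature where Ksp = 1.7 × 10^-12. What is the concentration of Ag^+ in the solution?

1.5 x 10^-4 M

Ag2CrO4(s) ⇌ 2 Ag^+(aq) + CrO4^2-(aq)
Ksp = [Ag^+]^2[CrO4^2-]
For each mole of Ag2CrO4 that dissolves: [Ag^+] = 2s, [CrO4^2-] = s.
Ksp = (2s)^2s = 4s^3
s = (1.7 × 10^-12 / 4)^(1/3) = 7.52 x 10^-5 M
[Ag^+] = 2s = 1.5 × 10^-4 M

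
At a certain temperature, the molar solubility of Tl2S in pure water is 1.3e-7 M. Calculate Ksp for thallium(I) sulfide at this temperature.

Ksp = 8.8 x 10^-21

Tl2S(s) ⇌ 2 Tl^+(aq) + S^2-(aq)
With molar solubility s: [Tl^+] = 2s, [S^2-] = s.
Ksp = [Tl^+]^2[S^2-]
Substituting: Ksp = (2s)^2s = 4s^3
Ksp = 4 × (1.3 × 10^-7)^3 = 8.8 × 10^-21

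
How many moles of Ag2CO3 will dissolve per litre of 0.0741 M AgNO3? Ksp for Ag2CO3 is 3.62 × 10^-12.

Ag2CO3(s) <=> 2 Ag^+(aq) + CO3^2-(aq)
Ksp = [Ag^+]^2[CO3^2-]
If s mol/L dissolves here, [Ag^+] = 0.0741 + 2s ≈ 0.0741, [CO3^2-] = s (since Ag^+ from AgNO3 dominates).
Ksp ≈ (0.0741)^2 × s
s = 6.59 × 10^-10 M
Check: 2s = 1.3 x 10^-9 ≪ 0.0741, so the approximation is valid.

s = 6.59 x 10^-10 M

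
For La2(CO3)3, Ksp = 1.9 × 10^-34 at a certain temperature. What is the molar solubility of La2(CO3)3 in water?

7.1 × 10^-8 M

La2(CO3)3(s) ⇌ 2 La^3+ + 3 CO3^2-
Ksp = [La^3+]^2[CO3^2-]^3
Let s = molar solubility. Then [La^3+] = 2s and [CO3^2-] = 3s.
Substituting: Ksp = (2s)^2(3s)^3 = 108s^5
Solving, s = (1.9 × 10^-34/108)^(1/5) = 7.1 × 10^-8 M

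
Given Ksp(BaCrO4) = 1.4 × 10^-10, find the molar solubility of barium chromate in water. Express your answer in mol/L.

BaCrO4(s) ⇌ Ba^2+(aq) + CrO4^2-(aq)
Ksp = [Ba^2+][CrO4^2-]
For each mole of BaCrO4 that dissolves: [Ba^2+] = s, [CrO4^2-] = s.
Ksp = (s)(s) = s^2
s = (1.4 × 10^-10)^(1/2) = 1.2 × 10^-5 M

s ≈ 1.2e-5 M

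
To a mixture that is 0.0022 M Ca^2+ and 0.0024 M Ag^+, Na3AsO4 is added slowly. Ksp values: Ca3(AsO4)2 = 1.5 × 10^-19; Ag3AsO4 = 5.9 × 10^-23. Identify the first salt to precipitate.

Each salt begins to precipitate when Q = Ksp, i.e. when [AsO4^3-] reaches its threshold.
For Ca3(AsO4)2: 1.5 × 10^-19 = (0.0022)^3 × [AsO4^3-]^2  ⇒  [AsO4^3-] = 3.8 × 10^-6 M.
For Ag3AsO4: 5.9 × 10^-23 = (0.0024)^3 × [AsO4^3-]  ⇒  [AsO4^3-] = 4.3 x 10^-15 M.
The salt with the lower threshold [AsO4^3-] precipitates first: Ag3AsO4.

Ag3AsO4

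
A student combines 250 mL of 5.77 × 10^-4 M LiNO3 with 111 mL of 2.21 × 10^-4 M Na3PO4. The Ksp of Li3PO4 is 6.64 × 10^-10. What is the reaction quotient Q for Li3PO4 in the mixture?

Q = 4.34 × 10^-15

Total volume = 250 + 111 = 361 mL.
[Li^+] = 5.77 x 10^-4 × (250/361) = 3.996 × 10^-4 M
[PO4^3-] = 2.21 x 10^-4 × (111/361) = 6.795 × 10^-5 M
Li3PO4(s) ⇌ 3 Li^+(aq) + PO4^3-(aq), so Q = [Li^+]^3[PO4^3-]
Q = (3.996 x 10^-4)^3(6.795 × 10^-5) = 4.34 × 10^-15
Q < Ksp, so no precipitate of Li3PO4 forms.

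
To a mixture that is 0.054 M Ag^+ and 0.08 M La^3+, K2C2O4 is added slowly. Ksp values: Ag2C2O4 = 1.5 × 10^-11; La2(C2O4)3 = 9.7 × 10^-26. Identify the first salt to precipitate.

Ag2C2O4

Each salt begins to precipitate when Q = Ksp, i.e. when [C2O4^2-] reaches its threshold.
For Ag2C2O4: 1.5 × 10^-11 = (0.054)^2 × [C2O4^2-]  ⇒  [C2O4^2-] = 5.1 × 10^-9 M.
For La2(C2O4)3: 9.7 × 10^-26 = (0.08)^2 × [C2O4^2-]^3  ⇒  [C2O4^2-] = 2.5 × 10^-8 M.
The salt with the lower threshold [C2O4^2-] precipitates first: Ag2C2O4.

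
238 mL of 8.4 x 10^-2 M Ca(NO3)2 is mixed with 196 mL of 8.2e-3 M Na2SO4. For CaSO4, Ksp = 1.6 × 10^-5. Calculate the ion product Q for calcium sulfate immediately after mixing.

Total volume = 238 + 196 = 434 mL.
[Ca^2+] = 8.4 × 10^-2 × (238/434) = 4.61 × 10^-2 M
[SO4^2-] = 8.2 × 10^-3 × (196/434) = 3.70 × 10^-3 M
CaSO4(s) ⇌ Ca^2+ + SO4^2-, so Q = [Ca^2+][SO4^2-]
Q = (4.61 x 10^-2)(3.70 × 10^-3) = 1.7 x 10^-4
Q > Ksp, so CaSO4 will precipitate.

1.7 × 10^-4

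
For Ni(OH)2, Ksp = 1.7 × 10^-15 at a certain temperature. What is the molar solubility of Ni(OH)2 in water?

s = 7.5e-6 M

Ni(OH)2(s) ⇌ Ni^2+(aq) + 2 OH^-(aq)
Ksp = [Ni^2+][OH^-]^2
For each mole of Ni(OH)2 that dissolves: [Ni^2+] = s, [OH^-] = 2s.
Substituting: Ksp = s(2s)^2 = 4s^3
s = (1.7 × 10^-15 / 4)^(1/3) = 7.5 × 10^-6 M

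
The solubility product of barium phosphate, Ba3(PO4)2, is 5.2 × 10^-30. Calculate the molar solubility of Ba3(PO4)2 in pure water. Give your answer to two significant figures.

Ba3(PO4)2(s) <=> 3 Ba^2+ + 2 PO4^3-
Ksp = [Ba^2+]^3[PO4^3-]^2
Let s = molar solubility. Then [Ba^2+] = 3s and [PO4^3-] = 2s.
So Ksp = (3s)^3 × (2s)^2 = 108s^5
Solving, s = (5.2 × 10^-30/108)^(1/5) = 5.5 x 10^-7 M

s = 5.5 × 10^-7 M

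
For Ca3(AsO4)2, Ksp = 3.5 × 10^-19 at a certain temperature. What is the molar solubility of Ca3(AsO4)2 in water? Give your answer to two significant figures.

Ca3(AsO4)2(s) ⇌ 3 Ca^2+ + 2 AsO4^3-
Ksp = [Ca^2+]^3[AsO4^3-]^2
If s mol/L of Ca3(AsO4)2 dissolves, [Ca^2+] = 3s and [AsO4^3-] = 2s.
Substituting: Ksp = (3s)^3(2s)^2 = 108s^5
s = (3.5 × 10^-19 / 108)^(1/5) = 8.0 × 10^-5 M

s ≈ 8.0 × 10^-5 M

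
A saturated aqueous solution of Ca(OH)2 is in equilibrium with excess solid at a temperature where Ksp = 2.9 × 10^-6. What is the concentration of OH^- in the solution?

Ca(OH)2(s) ⇌ Ca^2+ + 2 OH^-
Ksp = [Ca^2+][OH^-]^2
Let s = molar solubility. Then [Ca^2+] = s and [OH^-] = 2s.
Substituting: Ksp = s(2s)^2 = 4s^3
s = (2.9 × 10^-6 / 4)^(1/3) = 8.98 x 10^-3 M
[OH^-] = 2s = 1.8 x 10^-2 M

1.8 × 10^-2 M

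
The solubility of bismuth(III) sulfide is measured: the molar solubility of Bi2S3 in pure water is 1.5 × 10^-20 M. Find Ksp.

Ksp ≈ 8.2e-98

Bi2S3(s) ⇌ 2 Bi^3+ + 3 S^2-
If s mol/L of Bi2S3 dissolves, [Bi^3+] = 2s and [S^2-] = 3s.
Ksp = [Bi^3+]^2[S^2-]^3
Substituting: Ksp = (2s)^2(3s)^3 = 108s^5
Ksp = 108 × (1.5 x 10^-20)^5 = 8.2 x 10^-98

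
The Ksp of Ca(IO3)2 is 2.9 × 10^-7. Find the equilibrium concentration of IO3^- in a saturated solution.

Ca(IO3)2(s) ⇌ Ca^2+(aq) + 2 IO3^-(aq)
Ksp = [Ca^2+][IO3^-]^2
For each mole of Ca(IO3)2 that dissolves: [Ca^2+] = s, [IO3^-] = 2s.
So Ksp = s × (2s)^2 = 4s^3
s = (2.9 × 10^-7 / 4)^(1/3) = 4.17 × 10^-3 M
[IO3^-] = 2s = 8.3 × 10^-3 M

[IO3^-] ≈ 8.3 × 10^-3 M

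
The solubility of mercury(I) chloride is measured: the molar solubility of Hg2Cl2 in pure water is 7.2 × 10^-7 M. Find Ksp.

Hg2Cl2(s) <=> Hg2^2+(aq) + 2 Cl^-(aq)
With molar solubility s: [Hg2^2+] = s, [Cl^-] = 2s.
Ksp = [Hg2^2+][Cl^-]^2
Substituting: Ksp = s(2s)^2 = 4s^3
Ksp = 4 × (7.2 × 10^-7)^3 = 1.5 × 10^-18

1.5 x 10^-18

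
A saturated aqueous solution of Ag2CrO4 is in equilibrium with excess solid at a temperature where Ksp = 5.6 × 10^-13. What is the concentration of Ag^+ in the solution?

[Ag^+] = 1.0 × 10^-4 M

Ag2CrO4(s) ⇌ 2 Ag^+(aq) + CrO4^2-(aq)
Ksp = [Ag^+]^2[CrO4^2-]
For each mole of Ag2CrO4 that dissolves: [Ag^+] = 2s, [CrO4^2-] = s.
Substituting: Ksp = (2s)^2s = 4s^3
s = (5.6 × 10^-13 / 4)^(1/3) = 5.19 x 10^-5 M
[Ag^+] = 2s = 1.0 × 10^-4 M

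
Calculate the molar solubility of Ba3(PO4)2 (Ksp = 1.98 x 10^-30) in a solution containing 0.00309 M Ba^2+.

Ba3(PO4)2(s) ⇌ 3 Ba^2+ + 2 PO4^3-
Ksp = [Ba^2+]^3[PO4^3-]^2
Let s be the molar solubility in this solution. [Ba^2+] = 0.00309 + 3s ≈ 0.00309, [PO4^3-] = 2s (common-ion effect: Ba^2+ is already 0.00309 M).
Ksp ≈ (0.00309)^3 × (2s)^2
s = 4.10 × 10^-12 M
Check: 3s = 1.2 x 10^-11 ≪ 0.00309, so the approximation is valid.

s ≈ 4.10e-12 M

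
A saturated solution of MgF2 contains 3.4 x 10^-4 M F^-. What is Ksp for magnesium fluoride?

MgF2(s) ⇌ Mg^2+(aq) + 2 F^-(aq)
Stoichiometry gives [Mg^2+] = (1/2)[F^-] = 1.70 × 10^-4 M.
Ksp = [Mg^2+][F^-]^2
Ksp = 1.70 x 10^-4 × (3.4 × 10^-4)^2 = 2.0 × 10^-11

Ksp = 2.0e-11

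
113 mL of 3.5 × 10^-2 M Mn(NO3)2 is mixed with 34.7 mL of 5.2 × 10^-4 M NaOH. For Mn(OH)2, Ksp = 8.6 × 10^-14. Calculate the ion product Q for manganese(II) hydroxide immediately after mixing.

Total volume = 113 + 34.7 = 147.7 mL.
[Mn^2+] = 3.5 × 10^-2 × (113/147.7) = 2.68 × 10^-2 M
[OH^-] = 5.2 x 10^-4 × (34.7/147.7) = 1.22 × 10^-4 M
Mn(OH)2(s) <=> Mn^2+(aq) + 2 OH^-(aq), so Q = [Mn^2+][OH^-]^2
Q = (2.68 × 10^-2)(1.22 × 10^-4)^2 = 4.0 × 10^-10
Q > Ksp, so Mn(OH)2 will precipitate.

Q ≈ 4.0e-10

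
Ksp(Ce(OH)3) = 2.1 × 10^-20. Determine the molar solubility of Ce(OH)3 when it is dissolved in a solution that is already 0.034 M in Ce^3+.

Ce(OH)3(s) <=> Ce^3+(aq) + 3 OH^-(aq)
Ksp = [Ce^3+][OH^-]^3
Let s = moles of Ce(OH)3 that dissolve per litre. [Ce^3+] = 0.034 + s ≈ 0.034, [OH^-] = 3s (since the Ce^3+ already present dominates).
Ksp ≈ 0.034 × (3s)^3
s = 2.8 × 10^-7 M
Check: s = 2.8 × 10^-7 ≪ 0.034, so the approximation is valid.

s = 2.8e-7 M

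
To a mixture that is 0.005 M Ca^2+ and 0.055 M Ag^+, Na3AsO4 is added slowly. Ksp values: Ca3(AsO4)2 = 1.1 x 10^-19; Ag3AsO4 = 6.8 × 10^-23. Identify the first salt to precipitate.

Precipitation of each salt starts when its ion product equals its Ksp.
For Ca3(AsO4)2: 1.1 x 10^-19 = (0.005)^3 × [AsO4^3-]^2  ⇒  [AsO4^3-] = 9.4 × 10^-7 M.
For Ag3AsO4: 6.8 × 10^-23 = (0.055)^3 × [AsO4^3-]  ⇒  [AsO4^3-] = 4.1 × 10^-19 M.
The salt with the lower threshold [AsO4^3-] precipitates first: Ag3AsO4.

Ag3AsO4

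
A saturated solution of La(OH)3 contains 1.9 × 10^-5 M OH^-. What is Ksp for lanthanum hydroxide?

La(OH)3(s) ⇌ La^3+(aq) + 3 OH^-(aq)
Stoichiometry gives [La^3+] = (1/3)[OH^-] = 6.33 x 10^-6 M.
Ksp = [La^3+][OH^-]^3
Ksp = 6.33 × 10^-6 × (1.9 × 10^-5)^3 = 4.3 × 10^-20

4.3 x 10^-20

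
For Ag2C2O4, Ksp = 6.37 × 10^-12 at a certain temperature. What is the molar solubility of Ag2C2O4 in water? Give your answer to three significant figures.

s ≈ 1.17 x 10^-4 M

Ag2C2O4(s) ⇌ 2 Ag^+(aq) + C2O4^2-(aq)
Ksp = [Ag^+]^2[C2O4^2-]
Let s = molar solubility. Then [Ag^+] = 2s and [C2O4^2-] = s.
Substituting: Ksp = (2s)^2s = 4s^3
Solving, s = (6.37 × 10^-12/4)^(1/3) = 1.17 × 10^-4 M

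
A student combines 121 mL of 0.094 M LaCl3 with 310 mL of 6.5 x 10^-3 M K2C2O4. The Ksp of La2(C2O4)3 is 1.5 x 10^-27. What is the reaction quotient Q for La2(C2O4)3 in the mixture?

Total volume = 121 + 310 = 431 mL.
[La^3+] = 9.4 × 10^-2 × (121/431) = 2.64 x 10^-2 M
[C2O4^2-] = 6.5 × 10^-3 × (310/431) = 4.68 x 10^-3 M
La2(C2O4)3(s) <=> 2 La^3+ + 3 C2O4^2-, so Q = [La^3+]^2[C2O4^2-]^3
Q = (2.64 x 10^-2)^2(4.68 x 10^-3)^3 = 7.1 × 10^-11
Q > Ksp, so La2(C2O4)3 will precipitate.

Q ≈ 7.1 × 10^-11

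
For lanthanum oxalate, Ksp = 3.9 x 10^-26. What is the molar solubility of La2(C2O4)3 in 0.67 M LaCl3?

s ≈ 1.5 x 10^-9 M

La2(C2O4)3(s) ⇌ 2 La^3+ + 3 C2O4^2-
Ksp = [La^3+]^2[C2O4^2-]^3
Let s be the molar solubility in this solution. [La^3+] = 0.67 + 2s ≈ 0.67, [C2O4^2-] = 3s (common-ion effect: La^3+ is already 0.67 M).
Ksp ≈ (0.67)^2 × (3s)^3
s = 1.5 × 10^-9 M
Check: 2s = 3.0 × 10^-9 ≪ 0.67, so the approximation is valid.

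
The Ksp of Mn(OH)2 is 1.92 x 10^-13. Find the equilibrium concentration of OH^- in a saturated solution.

[OH^-] = 7.27 × 10^-5 M

Mn(OH)2(s) ⇌ Mn^2+ + 2 OH^-
Ksp = [Mn^2+][OH^-]^2
With molar solubility s: [Mn^2+] = s, [OH^-] = 2s.
Substituting: Ksp = s(2s)^2 = 4s^3
s = (1.92 x 10^-13 / 4)^(1/3) = 3.634 × 10^-5 M
[OH^-] = 2s = 7.27 × 10^-5 M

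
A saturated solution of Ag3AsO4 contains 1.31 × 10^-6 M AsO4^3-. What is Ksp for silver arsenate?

Ag3AsO4(s) ⇌ 3 Ag^+(aq) + AsO4^3-(aq)
Stoichiometry gives [Ag^+] = (3/1)[AsO4^3-] = 3.930 × 10^-6 M.
Ksp = [Ag^+]^3[AsO4^3-]
Ksp = (3.930 x 10^-6)^3 × 1.31 × 10^-6 = 7.95 × 10^-23

Ksp = 7.95 × 10^-23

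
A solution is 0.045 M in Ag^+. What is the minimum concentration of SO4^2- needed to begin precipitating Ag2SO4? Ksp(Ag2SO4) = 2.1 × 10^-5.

[SO4^2-] ≈ 1.0e-2 M

Ag2SO4(s) ⇌ 2 Ag^+(aq) + SO4^2-(aq)
Ksp = [Ag^+]^2[SO4^2-]
Precipitation begins when Q = Ksp. With [Ag^+] = 0.045 M:
2.1 × 10^-5 = (0.045)^2 × [SO4^2-]
[SO4^2-] = (2.1 × 10^-5 / 2.03 × 10^-3) = 1.0 x 10^-2 M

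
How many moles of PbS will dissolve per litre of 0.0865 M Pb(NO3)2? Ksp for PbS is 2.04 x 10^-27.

s ≈ 2.36 × 10^-26 M

PbS(s) <=> Pb^2+ + S^2-
Ksp = [Pb^2+][S^2-]
Let s = moles of PbS that dissolve per litre. [Pb^2+] = 0.0865 + s ≈ 0.0865, [S^2-] = s (common-ion effect: Pb^2+ is already 0.0865 M).
Ksp ≈ 0.0865 × s
s = 2.36 × 10^-26 M
Check: s = 2.4 x 10^-26 ≪ 0.0865, so the approximation is valid.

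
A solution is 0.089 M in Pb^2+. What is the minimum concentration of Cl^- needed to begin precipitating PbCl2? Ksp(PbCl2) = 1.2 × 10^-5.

PbCl2(s) ⇌ Pb^2+(aq) + 2 Cl^-(aq)
Ksp = [Pb^2+][Cl^-]^2
Precipitation begins when Q = Ksp. With [Pb^2+] = 0.089 M:
1.2 × 10^-5 = (0.089) × [Cl^-]^2
[Cl^-] = (1.2 × 10^-5 / 8.9 × 10^-2)^(1/2) = 1.2 x 10^-2 M

[Cl^-] = 0.012 M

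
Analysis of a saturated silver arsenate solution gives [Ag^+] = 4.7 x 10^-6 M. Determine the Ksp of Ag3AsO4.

Ag3AsO4(s) ⇌ 3 Ag^+(aq) + AsO4^3-(aq)
Stoichiometry gives [AsO4^3-] = (1/3)[Ag^+] = 1.57 x 10^-6 M.
Ksp = [Ag^+]^3[AsO4^3-]
Ksp = (4.7 × 10^-6)^3 × 1.57 × 10^-6 = 1.6 x 10^-22

1.6 × 10^-22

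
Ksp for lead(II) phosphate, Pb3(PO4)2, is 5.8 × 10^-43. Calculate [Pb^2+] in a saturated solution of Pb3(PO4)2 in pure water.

Pb3(PO4)2(s) ⇌ 3 Pb^2+(aq) + 2 PO4^3-(aq)
Ksp = [Pb^2+]^3[PO4^3-]^2
Let s = molar solubility. Then [Pb^2+] = 3s and [PO4^3-] = 2s.
So Ksp = (3s)^3 × (2s)^2 = 108s^5
s^5 = 5.8 × 10^-43 / 108, so s = 1.40 x 10^-9 M
[Pb^2+] = 3s = 4.2 × 10^-9 M

4.2e-9 M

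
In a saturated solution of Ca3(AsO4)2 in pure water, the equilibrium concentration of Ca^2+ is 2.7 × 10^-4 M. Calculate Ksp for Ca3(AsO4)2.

Ca3(AsO4)2(s) ⇌ 3 Ca^2+(aq) + 2 AsO4^3-(aq)
Stoichiometry gives [AsO4^3-] = (2/3)[Ca^2+] = 1.80 × 10^-4 M.
Ksp = [Ca^2+]^3[AsO4^3-]^2
Ksp = (2.7 × 10^-4)^3 × (1.80 × 10^-4)^2 = 6.4 × 10^-19

Ksp ≈ 6.4 × 10^-19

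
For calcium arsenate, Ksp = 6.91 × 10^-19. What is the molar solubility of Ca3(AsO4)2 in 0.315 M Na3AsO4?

s = 6.37 × 10^-7 M

Ca3(AsO4)2(s) <=> 3 Ca^2+(aq) + 2 AsO4^3-(aq)
Ksp = [Ca^2+]^3[AsO4^3-]^2
Let s = moles of Ca3(AsO4)2 that dissolve per litre. [Ca^2+] = 3s, [AsO4^3-] = 0.315 + 2s ≈ 0.315 (Ksp is small, so little additional dissolves).
Ksp ≈ (3s)^3 × (0.315)^2
s = 6.37 × 10^-7 M
Check: 2s = 1.3 × 10^-6 ≪ 0.315, so the approximation is valid.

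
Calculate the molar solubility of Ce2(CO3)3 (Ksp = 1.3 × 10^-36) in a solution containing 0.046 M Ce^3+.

s = 2.8 x 10^-12 M

Ce2(CO3)3(s) ⇌ 2 Ce^3+ + 3 CO3^2-
Ksp = [Ce^3+]^2[CO3^2-]^3
If s mol/L dissolves here, [Ce^3+] = 0.046 + 2s ≈ 0.046, [CO3^2-] = 3s (Ksp is small, so little additional dissolves).
Ksp ≈ (0.046)^2 × (3s)^3
s = 2.8 x 10^-12 M
Check: 2s = 5.7 × 10^-12 ≪ 0.046, so the approximation is valid.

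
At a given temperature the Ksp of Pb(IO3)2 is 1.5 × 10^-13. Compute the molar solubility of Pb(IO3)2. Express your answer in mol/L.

Pb(IO3)2(s) <=> Pb^2+ + 2 IO3^-
Ksp = [Pb^2+][IO3^-]^2
If s mol/L of Pb(IO3)2 dissolves, [Pb^2+] = s and [IO3^-] = 2s.
Substituting: Ksp = s(2s)^2 = 4s^3
s^3 = 1.5 × 10^-13 / 4, so s = 3.3 × 10^-5 M

s ≈ 3.3 × 10^-5 M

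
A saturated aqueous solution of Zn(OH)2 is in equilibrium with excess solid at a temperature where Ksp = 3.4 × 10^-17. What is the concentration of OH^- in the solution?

Zn(OH)2(s) ⇌ Zn^2+(aq) + 2 OH^-(aq)
Ksp = [Zn^2+][OH^-]^2
Let s = molar solubility. Then [Zn^2+] = s and [OH^-] = 2s.
So Ksp = s × (2s)^2 = 4s^3
Solving, s = (3.4 × 10^-17/4)^(1/3) = 2.04 × 10^-6 M
[OH^-] = 2s = 4.1 x 10^-6 M

[OH^-] ≈ 4.1 × 10^-6 M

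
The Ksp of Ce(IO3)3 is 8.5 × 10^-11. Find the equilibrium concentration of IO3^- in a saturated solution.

4.0e-3 M

Ce(IO3)3(s) <=> Ce^3+(aq) + 3 IO3^-(aq)
Ksp = [Ce^3+][IO3^-]^3
If s mol/L of Ce(IO3)3 dissolves, [Ce^3+] = s and [IO3^-] = 3s.
Substituting: Ksp = s(3s)^3 = 27s^4
s = (8.5 × 10^-11 / 27)^(1/4) = 1.33 x 10^-3 M
[IO3^-] = 3s = 4.0 x 10^-3 M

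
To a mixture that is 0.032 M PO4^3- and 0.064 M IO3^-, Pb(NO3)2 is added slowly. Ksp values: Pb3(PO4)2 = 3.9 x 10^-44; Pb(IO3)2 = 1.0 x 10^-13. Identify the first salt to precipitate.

Pb3(PO4)2

Each salt begins to precipitate when Q = Ksp, i.e. when [Pb^2+] reaches its threshold.
For Pb3(PO4)2: 3.9 x 10^-44 = (0.032)^2 × [Pb^2+]^3  ⇒  [Pb^2+] = 3.4 x 10^-14 M.
For Pb(IO3)2: 1.0 x 10^-13 = (0.064)^2 × [Pb^2+]  ⇒  [Pb^2+] = 2.4 x 10^-11 M.
The salt with the lower threshold [Pb^2+] precipitates first: Pb3(PO4)2.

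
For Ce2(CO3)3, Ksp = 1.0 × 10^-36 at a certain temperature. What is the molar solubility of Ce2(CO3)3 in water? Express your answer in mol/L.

2.5 × 10^-8 M

Ce2(CO3)3(s) ⇌ 2 Ce^3+(aq) + 3 CO3^2-(aq)
Ksp = [Ce^3+]^2[CO3^2-]^3
With molar solubility s: [Ce^3+] = 2s, [CO3^2-] = 3s.
Substituting: Ksp = (2s)^2(3s)^3 = 108s^5
Solving, s = (1.0 × 10^-36/108)^(1/5) = 2.5 x 10^-8 M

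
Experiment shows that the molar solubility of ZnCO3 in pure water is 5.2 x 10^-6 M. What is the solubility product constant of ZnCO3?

ZnCO3(s) <=> Zn^2+(aq) + CO3^2-(aq)
With molar solubility s: [Zn^2+] = s, [CO3^2-] = s.
Ksp = [Zn^2+][CO3^2-]
Ksp = s × s = s^2
With s = 5.2 × 10^-6: Ksp = 2.7 x 10^-11

Ksp ≈ 2.7e-11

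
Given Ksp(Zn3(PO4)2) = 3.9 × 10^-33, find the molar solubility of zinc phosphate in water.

s = 1.3e-7 M

Zn3(PO4)2(s) <=> 3 Zn^2+(aq) + 2 PO4^3-(aq)
Ksp = [Zn^2+]^3[PO4^3-]^2
For each mole of Zn3(PO4)2 that dissolves: [Zn^2+] = 3s, [PO4^3-] = 2s.
So Ksp = (3s)^3 × (2s)^2 = 108s^5
s = (3.9 × 10^-33 / 108)^(1/5) = 1.3 × 10^-7 M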